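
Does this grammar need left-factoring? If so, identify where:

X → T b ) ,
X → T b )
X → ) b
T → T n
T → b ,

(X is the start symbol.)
Left-factoring is needed when two productions for the same non-terminal
share a common prefix on the right-hand side.

Productions for X:
  X → T b ) ,
  X → T b )
  X → ) b
Productions for T:
  T → T n
  T → b ,

Found common prefix 'T b )' in productions for X

Answer: Yes, X has productions with common prefix 'T b )'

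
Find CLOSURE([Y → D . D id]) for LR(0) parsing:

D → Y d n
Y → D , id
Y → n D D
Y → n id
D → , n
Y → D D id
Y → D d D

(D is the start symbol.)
{ [D → . , n], [D → . Y d n], [Y → . D , id], [Y → . D D id], [Y → . D d D], [Y → . n D D], [Y → . n id], [Y → D . D id] }

To compute CLOSURE, for each item [A → α.Bβ] where B is a non-terminal, add [B → .γ] for all productions B → γ; repeat for the newly added items until nothing changes.

Start with: [Y → D . D id]
  [Y → D . D id] has the dot before D: add [D → . Y d n], [D → . , n]
  [D → . Y d n] has the dot before Y: add [Y → . D , id], [Y → . n D D], [Y → . n id], [Y → . D D id], [Y → . D d D]
No further items can be added.

CLOSURE = { [D → . , n], [D → . Y d n], [Y → . D , id], [Y → . D D id], [Y → . D d D], [Y → . n D D], [Y → . n id], [Y → D . D id] }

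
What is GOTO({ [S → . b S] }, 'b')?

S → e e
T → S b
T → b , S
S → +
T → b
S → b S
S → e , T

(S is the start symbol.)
GOTO(I, 'b') = CLOSURE({ [A → αX.β] : [A → α.Xβ] ∈ I, X = 'b' })

Items with dot before 'b', with the dot advanced:
  [S → . b S] → [S → b . S]
Closure of the advanced items:
  [S → b . S] has the dot before S: add [S → . e e], [S → . +], [S → . b S], [S → . e , T]

GOTO = { [S → . +], [S → . b S], [S → . e , T], [S → . e e], [S → b . S] }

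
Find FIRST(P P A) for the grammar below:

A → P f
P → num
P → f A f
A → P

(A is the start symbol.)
FIRST sets of the non-terminals involved (from the grammar, by fixed-point iteration):
  FIRST(P) = { 'f', 'num' }

To compute FIRST(P P A), process the symbols left to right:
Symbol P is a non-terminal. Add FIRST(P) \ {ε} = { 'f', 'num' }
P is not nullable (ε ∉ FIRST(P)), so stop here.
FIRST(P P A) = { 'f', 'num' }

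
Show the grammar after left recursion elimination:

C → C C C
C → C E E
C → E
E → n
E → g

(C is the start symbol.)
C → E C'
C' → C C C'
C' → E E C'
C' → ε
E → n
E → g

C is directly left-recursive. The standard transformation for
  A → A α₁ | ... | A α_m | β₁ | ... | β_n
is
  A  → β₁ A' | ... | β_n A'
  A' → α₁ A' | ... | α_m A' | ε

C → E becomes C → E C'
C → C C C becomes C' → C C C'
C → C E E becomes C' → E E C'
Add C' → ε

Productions for other non-terminals are unchanged:
  E → n
  E → g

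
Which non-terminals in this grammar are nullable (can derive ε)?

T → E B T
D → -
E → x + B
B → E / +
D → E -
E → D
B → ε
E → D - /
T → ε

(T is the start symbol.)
A non-terminal is nullable if it can derive ε (the empty string): either it has an ε-production, or it has a production whose right-hand side consists entirely of nullable non-terminals.

ε-productions: B → ε, T → ε
So B, T are immediately nullable.
No further non-terminal can be added: every production for the remaining non-terminals contains a terminal or a non-nullable non-terminal.
Nullable = { 'B', 'T' }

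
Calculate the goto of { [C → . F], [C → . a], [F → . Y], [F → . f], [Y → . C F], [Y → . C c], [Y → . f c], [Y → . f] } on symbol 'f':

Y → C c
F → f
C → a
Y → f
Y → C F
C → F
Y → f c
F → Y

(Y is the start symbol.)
GOTO(I, 'f') = CLOSURE({ [A → αX.β] : [A → α.Xβ] ∈ I, X = 'f' })

Items with dot before 'f', with the dot advanced:
  [F → . f] → [F → f .]
  [Y → . f] → [Y → f .]
  [Y → . f c] → [Y → f . c]
Closure adds nothing (no advanced item has the dot before a non-terminal).

GOTO = { [F → f .], [Y → f . c], [Y → f .] }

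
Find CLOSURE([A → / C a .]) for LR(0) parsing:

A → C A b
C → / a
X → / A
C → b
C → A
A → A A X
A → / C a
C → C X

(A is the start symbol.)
To compute CLOSURE, for each item [A → α.Bβ] where B is a non-terminal, add [B → .γ] for all productions B → γ; repeat for the newly added items until nothing changes.

Start with: [A → / C a .]
The dot is at the end, so nothing is added.

CLOSURE = { [A → / C a .] }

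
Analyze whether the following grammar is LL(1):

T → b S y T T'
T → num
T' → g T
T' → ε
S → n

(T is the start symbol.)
No. Predict set conflict for T': { 'g' }

Relevant sets:
  FOLLOW(T') = { $, 'g' }

For T:
  PREDICT(T → b S y T T') = { 'b' }
  PREDICT(T → num) = { 'num' }
For T':
  PREDICT(T' → g T) = { 'g' }
  PREDICT(T' → ε) = { $, 'g' }
S has a single production, so nothing to check there.

Conflict found: Predict set conflict for T': { 'g' }
The grammar is NOT LL(1).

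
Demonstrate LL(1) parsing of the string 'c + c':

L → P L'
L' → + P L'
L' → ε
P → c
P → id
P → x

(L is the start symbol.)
Stack is shown with the top on the left.

Stack     Input    Action
-------------------------
L $       c + c $  output L → P L'
P L' $    c + c $  output P → c
c L' $    c + c $  match 'c'
L' $      + c $    output L' → + P L'
+ P L' $  + c $    match '+'
P L' $    c $      output P → c
c L' $    c $      match 'c'
L' $      $        output L' → ε
$         $        accept

The string is accepted.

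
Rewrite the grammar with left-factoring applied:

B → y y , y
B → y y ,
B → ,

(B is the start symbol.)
Left-factoring transforms A → αβ₁ | αβ₂ into A → αA' and A' → β₁ | β₂
(α is the longest common prefix among the alternatives). Repeat until
no nonterminal has two alternatives with a common prefix.

Round 1: B has alternatives sharing prefix 'y y ,'. Introduce B': B → y y , B'
  Add: B' → y
  Add: B' → ε

No remaining common prefixes — done.

Resulting grammar:
B → y y , B'
B' → y
B' → ε
B → ,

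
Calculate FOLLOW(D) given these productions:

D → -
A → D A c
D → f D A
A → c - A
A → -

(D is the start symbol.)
{ $, '-', 'c', 'f' }

D is the start symbol, so $ ∈ FOLLOW(D).
In A → D A c: D is followed by A c, add FIRST(A c) \ {ε} = { '-', 'c', 'f' }
In D → f D A: D is followed by A, add FIRST(A) \ {ε} = { '-', 'c', 'f' }

Taking the union: FOLLOW(D) = { $, '-', 'c', 'f' }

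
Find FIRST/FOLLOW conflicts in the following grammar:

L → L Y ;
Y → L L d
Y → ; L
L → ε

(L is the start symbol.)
Yes. L → L Y ';' with FOLLOW(L) on { ';', 'd' }

A FIRST/FOLLOW conflict occurs when a non-terminal N has a nullable alternative N → β (β ⇒* ε) and another alternative N → α with FIRST(α) ∩ FOLLOW(N) ≠ ∅: on such a lookahead the parser cannot decide between expanding α and letting N vanish via β.

Nullable non-terminals: L.
FIRST sets used below: FIRST(L) = { ';', 'd', ε }, FIRST(Y) = { ';', 'd' }

L: nullable alternative(s) L → ε; FOLLOW(L) = { $, ';', 'd' }
  L → L Y ;: FIRST \ {ε} = { ';', 'd' } — overlaps FOLLOW(L) on { ';', 'd' }: CONFLICT
  L → ε: FIRST \ {ε} = { } — this is the only nullable alternative, skip

Y has no nullable alternative, so no FIRST/FOLLOW check is needed there.

So the grammar has 1 FIRST/FOLLOW conflict (marked CONFLICT above).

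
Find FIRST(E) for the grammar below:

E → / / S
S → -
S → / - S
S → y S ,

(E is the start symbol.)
{ '/' }

From E → / / S:
  - '/' is a terminal: add '/' and stop

Collecting: FIRST(E) = { '/' }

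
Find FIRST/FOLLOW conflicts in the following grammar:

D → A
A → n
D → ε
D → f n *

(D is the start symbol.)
No FIRST/FOLLOW conflicts.

A FIRST/FOLLOW conflict occurs when a non-terminal N has a nullable alternative N → β (β ⇒* ε) and another alternative N → α with FIRST(α) ∩ FOLLOW(N) ≠ ∅: on such a lookahead the parser cannot decide between expanding α and letting N vanish via β.

Nullable non-terminals: D.
FIRST sets used below: FIRST(A) = { 'n' }

D: nullable alternative(s) D → ε; FOLLOW(D) = { $ }
  D → A: FIRST \ {ε} = { 'n' } — disjoint from FOLLOW(D)
  D → ε: FIRST \ {ε} = { } — this is the only nullable alternative, skip
  D → f n *: FIRST \ {ε} = { 'f' } — disjoint from FOLLOW(D)

A has no nullable alternative, so no FIRST/FOLLOW check is needed there.

No FIRST/FOLLOW conflicts found.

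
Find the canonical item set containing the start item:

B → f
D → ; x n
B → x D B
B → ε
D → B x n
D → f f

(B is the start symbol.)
{ [B → . f], [B → . x D B], [B → .], [B' → . B] }

First, augment the grammar with B' → B
I₀ = CLOSURE({ [B' → . B] }):
  [B' → . B] has the dot before B: add [B → . f], [B → . x D B], [B → .]
No further items can be added.

I₀ = { [B → . f], [B → . x D B], [B → .], [B' → . B] }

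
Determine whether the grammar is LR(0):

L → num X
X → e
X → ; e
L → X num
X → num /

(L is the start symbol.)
A grammar is LR(0) if no state in the canonical LR(0) collection has:
  - both a shift item (dot before a terminal) and a complete item (shift-reduce conflict), or
  - two or more complete items (reduce-reduce conflict; the accept item [L' → L .] counts as a complete item here).

Augment with L' → L and build the canonical LR(0) collection (I0 = CLOSURE({[L' → . L]}), then GOTO on every symbol after a dot until no new states appear). It has 11 states:
  I0: { [L → . X num], [L → . num X], [L' → . L], [X → . ; e], [X → . e], [X → . num /] }  — shift
  I1: { [X → ; . e] }  — shift
  I2: { [L' → L .] }  — accept
  I3: { [L → X . num] }  — shift
  I4: { [X → e .] }  — reduce
  I5: { [L → num . X], [X → . ; e], [X → . e], [X → . num /], [X → num . /] }  — shift
  I6: { [X → num / .] }  — reduce
  I7: { [L → num X .] }  — reduce
  I8: { [X → num . /] }  — shift
  I9: { [L → X num .] }  — reduce
  I10: { [X → ; e .] }  — reduce

Every state is either a pure shift/goto state or contains exactly one complete item and nothing to shift — no conflicts. The grammar is LR(0).

Answer: Yes, the grammar is LR(0)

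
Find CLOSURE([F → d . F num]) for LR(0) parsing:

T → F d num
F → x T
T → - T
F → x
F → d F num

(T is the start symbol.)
Start with: [F → d . F num]
  [F → d . F num] has the dot before F: add [F → . x T], [F → . x], [F → . d F num]
No further items can be added.

CLOSURE = { [F → . d F num], [F → . x T], [F → . x], [F → d . F num] }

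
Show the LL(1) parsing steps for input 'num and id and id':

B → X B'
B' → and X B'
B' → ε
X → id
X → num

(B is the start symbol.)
LL(1) parsing maintains a stack (initially the start symbol over $) and the input. At each step: if the stack top is a terminal, match it against the current input token; if it is a non-terminal N, replace it with the RHS of M[N, lookahead] (the unique production whose predict set contains the lookahead).

Stack is shown with the top on the left.

Stack       Input                Action
---------------------------------------
B $         num and id and id $  output B → X B'
X B' $      num and id and id $  output X → num
num B' $    num and id and id $  match 'num'
B' $        and id and id $      output B' → and X B'
and X B' $  and id and id $      match 'and'
X B' $      id and id $          output X → id
id B' $     id and id $          match 'id'
B' $        and id $             output B' → and X B'
and X B' $  and id $             match 'and'
X B' $      id $                 output X → id
id B' $     id $                 match 'id'
B' $        $                    output B' → ε
$           $                    accept

The string is accepted.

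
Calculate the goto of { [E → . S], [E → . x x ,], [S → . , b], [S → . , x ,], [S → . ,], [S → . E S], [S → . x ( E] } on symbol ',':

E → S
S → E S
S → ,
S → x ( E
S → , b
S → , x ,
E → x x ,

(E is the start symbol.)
GOTO(I, ',') = CLOSURE({ [A → αX.β] : [A → α.Xβ] ∈ I, X = ',' })

Items with dot before ',', with the dot advanced:
  [S → . ,] → [S → , .]
  [S → . , b] → [S → , . b]
  [S → . , x ,] → [S → , . x ,]
Closure adds nothing (no advanced item has the dot before a non-terminal).

GOTO = { [S → , . b], [S → , . x ,], [S → , .] }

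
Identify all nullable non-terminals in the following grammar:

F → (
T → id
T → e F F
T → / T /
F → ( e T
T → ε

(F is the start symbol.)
{ 'T' }

A non-terminal is nullable if it can derive ε (the empty string): either it has an ε-production, or it has a production whose right-hand side consists entirely of nullable non-terminals.

ε-productions: T → ε
So T is immediately nullable.
No further non-terminal can be added: every production for the remaining non-terminals contains a terminal or a non-nullable non-terminal.
Nullable = { 'T' }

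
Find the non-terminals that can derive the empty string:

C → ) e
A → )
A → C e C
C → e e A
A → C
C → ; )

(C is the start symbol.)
There are no ε-productions, so no non-terminal can derive ε.
No non-terminals are nullable.

Answer: None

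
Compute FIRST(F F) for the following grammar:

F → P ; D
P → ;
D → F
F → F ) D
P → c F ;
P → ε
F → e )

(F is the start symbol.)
{ ';', 'c', 'e' }

FIRST sets of the non-terminals involved (from the grammar, by fixed-point iteration):
  FIRST(F) = { ';', 'c', 'e' }

To compute FIRST(F F), process the symbols left to right:
Symbol F is a non-terminal. Add FIRST(F) \ {ε} = { ';', 'c', 'e' }
F is not nullable (ε ∉ FIRST(F)), so stop here.
FIRST(F F) = { ';', 'c', 'e' }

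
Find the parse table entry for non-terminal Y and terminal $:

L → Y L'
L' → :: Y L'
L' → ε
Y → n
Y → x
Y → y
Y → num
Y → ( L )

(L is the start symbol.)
To find M[Y, $], we find productions for Y where $ is in the predict set (PREDICT(N → α) = (FIRST(α) \ {ε}) ∪ (FOLLOW(N) if α ⇒* ε)).

Y → n: PREDICT = { 'n' }
Y → x: PREDICT = { 'x' }
Y → y: PREDICT = { 'y' }
Y → num: PREDICT = { 'num' }
Y → ( L ): PREDICT = { '(' }

M[Y, $] is empty (no production applies)

Answer: Empty (error entry)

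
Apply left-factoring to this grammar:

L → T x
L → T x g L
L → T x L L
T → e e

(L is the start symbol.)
L → T x L'
L' → ε
L' → g L
L' → L L
T → e e

Left-factoring transforms A → αβ₁ | αβ₂ into A → αA' and A' → β₁ | β₂
(α is the longest common prefix among the alternatives). Repeat until
no nonterminal has two alternatives with a common prefix.

Round 1: L has alternatives sharing prefix 'T x'. Introduce L': L → T x L'
  Add: L' → ε
  Add: L' → g L
  Add: L' → L L

No remaining common prefixes — done.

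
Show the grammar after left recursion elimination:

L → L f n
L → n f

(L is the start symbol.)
L → n f L'
L' → f n L'
L' → ε

L is directly left-recursive. The standard transformation for
  A → A α₁ | ... | A α_m | β₁ | ... | β_n
is
  A  → β₁ A' | ... | β_n A'
  A' → α₁ A' | ... | α_m A' | ε

L → n f becomes L → n f L'
L → L f n becomes L' → f n L'
Add L' → ε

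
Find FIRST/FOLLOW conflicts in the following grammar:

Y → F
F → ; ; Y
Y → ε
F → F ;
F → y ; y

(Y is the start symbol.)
A FIRST/FOLLOW conflict occurs when a non-terminal N has a nullable alternative N → β (β ⇒* ε) and another alternative N → α with FIRST(α) ∩ FOLLOW(N) ≠ ∅: on such a lookahead the parser cannot decide between expanding α and letting N vanish via β.

Nullable non-terminals: Y.
FIRST sets used below: FIRST(F) = { ';', 'y' }

Y: nullable alternative(s) Y → ε; FOLLOW(Y) = { $, ';' }
  Y → F: FIRST \ {ε} = { ';', 'y' } — overlaps FOLLOW(Y) on { ';' }: CONFLICT
  Y → ε: FIRST \ {ε} = { } — this is the only nullable alternative, skip

F has no nullable alternative, so no FIRST/FOLLOW check is needed there.

So the grammar has 1 FIRST/FOLLOW conflict (marked CONFLICT above).

Answer: Yes. Y → F with FOLLOW(Y) on { ';' }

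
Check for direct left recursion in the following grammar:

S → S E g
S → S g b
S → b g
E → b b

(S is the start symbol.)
S → S E g: LEFT RECURSIVE (starts with S)
S → S g b: LEFT RECURSIVE (starts with S)
S → b g: starts with b
E → b b: starts with b

The grammar has direct left recursion on: S.

Answer: Yes, S is left-recursive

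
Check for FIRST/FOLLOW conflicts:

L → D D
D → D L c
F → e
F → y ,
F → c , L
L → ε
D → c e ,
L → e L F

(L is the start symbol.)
Yes. L → D D with FOLLOW(L) on { 'c' }; L → e L F with FOLLOW(L) on { 'e' }

Nullable non-terminals: L.
FIRST sets used below: FIRST(D) = { 'c' }

L: nullable alternative(s) L → ε; FOLLOW(L) = { $, 'c', 'e', 'y' }
  L → D D: FIRST \ {ε} = { 'c' } — overlaps FOLLOW(L) on { 'c' }: CONFLICT
  L → ε: FIRST \ {ε} = { } — this is the only nullable alternative, skip
  L → e L F: FIRST \ {ε} = { 'e' } — overlaps FOLLOW(L) on { 'e' }: CONFLICT

D, F have no nullable alternative, so no FIRST/FOLLOW check is needed there.

So the grammar has 2 FIRST/FOLLOW conflicts (marked CONFLICT above).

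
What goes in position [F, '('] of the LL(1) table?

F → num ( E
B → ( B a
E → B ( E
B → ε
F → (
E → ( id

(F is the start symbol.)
F → (

To find M[F, '('], we find productions for F where '(' is in the predict set (PREDICT(N → α) = (FIRST(α) \ {ε}) ∪ (FOLLOW(N) if α ⇒* ε)).

F → num ( E: PREDICT = { 'num' }
F → (: PREDICT = { '(' }
  '(' is in predict set, so this production goes in M[F, '(']

M[F, '('] = F → (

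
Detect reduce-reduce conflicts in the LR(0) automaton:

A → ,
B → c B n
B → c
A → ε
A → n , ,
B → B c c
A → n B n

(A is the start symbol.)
A reduce-reduce conflict occurs when an LR(0) state has two complete items [A → α .] and [B → β .] — both call for a reduction, and with no lookahead the parser cannot choose between them.

Augment with A' → A and build the canonical LR(0) collection (I0 = CLOSURE({[A' → . A]}), then GOTO on every symbol after a dot until no new states appear). It has 13 states:
  I0: { [A → . ,], [A → . n , ,], [A → . n B n], [A → .], [A' → . A] }  — shift, reduce
  I1: { [A → , .] }  — reduce
  I2: { [A' → A .] }  — accept
  I3: { [A → n . , ,], [A → n . B n], [B → . B c c], [B → . c B n], [B → . c] }  — shift
  I4: { [A → n , . ,] }  — shift
  I5: { [A → n B . n], [B → B . c c] }  — shift
  I6: { [B → . B c c], [B → . c B n], [B → . c], [B → c . B n], [B → c .] }  — shift, reduce
  I7: { [B → B . c c], [B → c B . n] }  — shift
  I8: { [B → B c . c] }  — shift
  I9: { [B → c B n .] }  — reduce
  I10: { [B → B c c .] }  — reduce
  I11: { [A → n B n .] }  — reduce
  I12: { [A → n , , .] }  — reduce

No state contains more than one complete item.

Answer: No reduce-reduce conflicts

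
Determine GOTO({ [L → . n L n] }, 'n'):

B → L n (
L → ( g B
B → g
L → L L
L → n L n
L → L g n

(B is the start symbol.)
{ [L → . ( g B], [L → . L L], [L → . L g n], [L → . n L n], [L → n . L n] }

GOTO(I, 'n') = CLOSURE({ [A → αX.β] : [A → α.Xβ] ∈ I, X = 'n' })

Items with dot before 'n', with the dot advanced:
  [L → . n L n] → [L → n . L n]
Closure of the advanced items:
  [L → n . L n] has the dot before L: add [L → . ( g B], [L → . L L], [L → . n L n], [L → . L g n]

GOTO = { [L → . ( g B], [L → . L L], [L → . L g n], [L → . n L n], [L → n . L n] }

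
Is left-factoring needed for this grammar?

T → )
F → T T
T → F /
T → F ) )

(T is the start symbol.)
Yes, T has productions with common prefix 'F'

Left-factoring is needed when two productions for the same non-terminal
share a common prefix on the right-hand side.

Productions for T:
  T → )
  T → F /
  T → F ) )

Found common prefix 'F' in productions for T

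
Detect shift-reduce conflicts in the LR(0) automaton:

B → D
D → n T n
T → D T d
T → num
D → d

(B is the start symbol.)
Augment with B' → B and build the canonical LR(0) collection (I0 = CLOSURE({[B' → . B]}), then GOTO on every symbol after a dot until no new states appear). It has 11 states:
  I0: { [B → . D], [B' → . B], [D → . d], [D → . n T n] }  — shift
  I1: { [B' → B .] }  — accept
  I2: { [B → D .] }  — reduce
  I3: { [D → d .] }  — reduce
  I4: { [D → . d], [D → . n T n], [D → n . T n], [T → . D T d], [T → . num] }  — shift
  I5: { [D → . d], [D → . n T n], [T → . D T d], [T → . num], [T → D . T d] }  — shift
  I6: { [D → n T . n] }  — shift
  I7: { [T → num .] }  — reduce
  I8: { [D → n T n .] }  — reduce
  I9: { [T → D T . d] }  — shift
  I10: { [T → D T d .] }  — reduce

No state contains both a complete item and a shift item.

Answer: No shift-reduce conflicts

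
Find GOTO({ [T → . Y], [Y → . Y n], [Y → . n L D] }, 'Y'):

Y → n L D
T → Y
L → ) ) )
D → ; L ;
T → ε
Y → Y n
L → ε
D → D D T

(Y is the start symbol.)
GOTO(I, 'Y') = CLOSURE({ [A → αX.β] : [A → α.Xβ] ∈ I, X = 'Y' })

Items with dot before 'Y', with the dot advanced:
  [T → . Y] → [T → Y .]
  [Y → . Y n] → [Y → Y . n]
Closure adds nothing (no advanced item has the dot before a non-terminal).

GOTO = { [T → Y .], [Y → Y . n] }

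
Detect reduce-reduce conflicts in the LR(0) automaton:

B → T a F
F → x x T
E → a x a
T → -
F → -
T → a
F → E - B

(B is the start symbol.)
Augment with B' → B and build the canonical LR(0) collection (I0 = CLOSURE({[B' → . B]}), then GOTO on every symbol after a dot until no new states appear). It has 17 states:
  I0: { [B → . T a F], [B' → . B], [T → . -], [T → . a] }  — shift
  I1: { [T → - .] }  — reduce
  I2: { [B' → B .] }  — accept
  I3: { [B → T . a F] }  — shift
  I4: { [T → a .] }  — reduce
  I5: { [B → T a . F], [E → . a x a], [F → . -], [F → . E - B], [F → . x x T] }  — shift
  I6: { [F → - .] }  — reduce
  I7: { [F → E . - B] }  — shift
  I8: { [B → T a F .] }  — reduce
  I9: { [E → a . x a] }  — shift
  I10: { [F → x . x T] }  — shift
  I11: { [F → x x . T], [T → . -], [T → . a] }  — shift
  I12: { [F → x x T .] }  — reduce
  I13: { [E → a x . a] }  — shift
  I14: { [E → a x a .] }  — reduce
  I15: { [B → . T a F], [F → E - . B], [T → . -], [T → . a] }  — shift
  I16: { [F → E - B .] }  — reduce

No state contains more than one complete item.

Answer: No reduce-reduce conflicts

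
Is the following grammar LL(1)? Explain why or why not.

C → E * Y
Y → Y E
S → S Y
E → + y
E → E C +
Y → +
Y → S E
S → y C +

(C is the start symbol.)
No. Predict set conflict for Y: { '+' }

A grammar is LL(1) if for each non-terminal N with multiple productions, the predict sets of those productions are pairwise disjoint, where PREDICT(N → α) = (FIRST(α) \ {ε}) ∪ (FOLLOW(N) if α ⇒* ε).

Relevant sets:
  FIRST(Y) = { '+', 'y' }
  FIRST(S) = { 'y' }
  FIRST(E) = { '+' }

For Y:
  PREDICT(Y → Y E) = { '+', 'y' }
  PREDICT(Y → '+') = { '+' }
  PREDICT(Y → S E) = { 'y' }
For S:
  PREDICT(S → S Y) = { 'y' }
  PREDICT(S → y C '+') = { 'y' }
For E:
  PREDICT(E → '+' y) = { '+' }
  PREDICT(E → E C '+') = { '+' }
C has a single production, so nothing to check there.

Conflict found: Predict set conflict for Y: { '+' }
The grammar is NOT LL(1).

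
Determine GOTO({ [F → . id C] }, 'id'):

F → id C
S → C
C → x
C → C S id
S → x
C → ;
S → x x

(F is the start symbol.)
GOTO(I, 'id') = CLOSURE({ [A → αX.β] : [A → α.Xβ] ∈ I, X = 'id' })

Items with dot before 'id', with the dot advanced:
  [F → . id C] → [F → id . C]
Closure of the advanced items:
  [F → id . C] has the dot before C: add [C → . x], [C → . C S id], [C → . ;]

GOTO = { [C → . ;], [C → . C S id], [C → . x], [F → id . C] }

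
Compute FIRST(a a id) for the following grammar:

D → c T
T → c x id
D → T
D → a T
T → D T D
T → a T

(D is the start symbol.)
To compute FIRST(a a id), process the symbols left to right:
Symbol a is a terminal. Add 'a' and stop.
FIRST(a a id) = { 'a' }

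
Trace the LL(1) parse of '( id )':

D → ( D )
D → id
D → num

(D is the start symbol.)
Stack is shown with the top on the left.

Stack    Input     Action
-------------------------
D $      ( id ) $  output D → ( D )
( D ) $  ( id ) $  match '('
D ) $    id ) $    output D → id
id ) $   id ) $    match 'id'
) $      ) $       match ')'
$        $         accept

The string is accepted.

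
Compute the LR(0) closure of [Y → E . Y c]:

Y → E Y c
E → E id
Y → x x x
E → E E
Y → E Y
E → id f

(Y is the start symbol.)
{ [E → . E E], [E → . E id], [E → . id f], [Y → . E Y c], [Y → . E Y], [Y → . x x x], [Y → E . Y c] }

To compute CLOSURE, for each item [A → α.Bβ] where B is a non-terminal, add [B → .γ] for all productions B → γ; repeat for the newly added items until nothing changes.

Start with: [Y → E . Y c]
  [Y → E . Y c] has the dot before Y: add [Y → . E Y c], [Y → . x x x], [Y → . E Y]
  [Y → . E Y c] has the dot before E: add [E → . E id], [E → . E E], [E → . id f]
No further items can be added.

CLOSURE = { [E → . E E], [E → . E id], [E → . id f], [Y → . E Y c], [Y → . E Y], [Y → . x x x], [Y → E . Y c] }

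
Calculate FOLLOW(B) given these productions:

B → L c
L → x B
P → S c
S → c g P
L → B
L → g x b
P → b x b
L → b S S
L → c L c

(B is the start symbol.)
{ $, 'c' }

To compute FOLLOW(B), find every occurrence of B on a right-hand side N → α B β: add FIRST(β) \ {ε}, and if β is empty or nullable also add FOLLOW(N). Iterate to a fixed point.

B is the start symbol, so $ ∈ FOLLOW(B).
In L → x B: B is at the end, add FOLLOW(L)
In L → B: B is at the end, add FOLLOW(L)

The FOLLOW sets referred to above (computed the same way, to a fixed point):
  FOLLOW(L) = { 'c' }

Taking the union: FOLLOW(B) = { $, 'c' }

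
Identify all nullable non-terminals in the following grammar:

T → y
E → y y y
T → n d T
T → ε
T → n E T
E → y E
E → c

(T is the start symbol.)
{ 'T' }

A non-terminal is nullable if it can derive ε (the empty string): either it has an ε-production, or it has a production whose right-hand side consists entirely of nullable non-terminals.

ε-productions: T → ε
So T is immediately nullable.
No further non-terminal can be added: every production for the remaining non-terminals contains a terminal or a non-nullable non-terminal.
Nullable = { 'T' }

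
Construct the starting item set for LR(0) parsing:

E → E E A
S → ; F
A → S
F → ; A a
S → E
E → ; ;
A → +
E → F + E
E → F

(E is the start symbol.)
{ [E → . ; ;], [E → . E E A], [E → . F + E], [E → . F], [E' → . E], [F → . ; A a] }

First, augment the grammar with E' → E
I₀ = CLOSURE({ [E' → . E] }):
  [E' → . E] has the dot before E: add [E → . E E A], [E → . ; ;], [E → . F + E], [E → . F]
  [E → . F + E] has the dot before F: add [F → . ; A a]
No further items can be added.

I₀ = { [E → . ; ;], [E → . E E A], [E → . F + E], [E → . F], [E' → . E], [F → . ; A a] }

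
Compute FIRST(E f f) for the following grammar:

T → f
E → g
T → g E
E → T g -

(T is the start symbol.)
{ 'f', 'g' }

FIRST sets of the non-terminals involved (from the grammar, by fixed-point iteration):
  FIRST(E) = { 'f', 'g' }

To compute FIRST(E f f), process the symbols left to right:
Symbol E is a non-terminal. Add FIRST(E) \ {ε} = { 'f', 'g' }
E is not nullable (ε ∉ FIRST(E)), so stop here.
FIRST(E f f) = { 'f', 'g' }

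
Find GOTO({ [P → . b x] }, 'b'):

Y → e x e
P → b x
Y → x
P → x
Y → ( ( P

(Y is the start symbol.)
GOTO(I, 'b') = CLOSURE({ [A → αX.β] : [A → α.Xβ] ∈ I, X = 'b' })

Items with dot before 'b', with the dot advanced:
  [P → . b x] → [P → b . x]
Closure adds nothing (no advanced item has the dot before a non-terminal).

GOTO = { [P → b . x] }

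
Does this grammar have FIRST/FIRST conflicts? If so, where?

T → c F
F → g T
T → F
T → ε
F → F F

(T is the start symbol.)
Yes. F → g T / F → F F on { 'g' }

A FIRST/FIRST conflict occurs when two productions N → α and N → β for the same non-terminal have FIRST(α) ∩ FIRST(β) ≠ ∅ (with ε ∈ FIRST of a nullable right-hand side, so two nullable alternatives also conflict).

FIRST sets of the non-terminals at (or reachable through a nullable prefix from) the front of some alternative:
  FIRST(F) = { 'g' }

Productions for T:
  T → c F: FIRST = { 'c' }
  T → F: FIRST = { 'g' }
  T → ε: FIRST = { ε }
Productions for F:
  F → g T: FIRST = { 'g' }
  F → F F: FIRST = { 'g' }

Conflict for F: F → g T and F → F F
  Overlap: { 'g' }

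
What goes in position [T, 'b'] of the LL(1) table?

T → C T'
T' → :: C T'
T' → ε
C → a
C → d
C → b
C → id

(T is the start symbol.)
To find M[T, 'b'], we find productions for T where 'b' is in the predict set (PREDICT(N → α) = (FIRST(α) \ {ε}) ∪ (FOLLOW(N) if α ⇒* ε)).

Relevant sets:
  FIRST(C) = { 'a', 'b', 'd', 'id' }

T → C T': PREDICT = { 'a', 'b', 'd', 'id' }
  'b' is in predict set, so this production goes in M[T, 'b']

M[T, 'b'] = T → C T'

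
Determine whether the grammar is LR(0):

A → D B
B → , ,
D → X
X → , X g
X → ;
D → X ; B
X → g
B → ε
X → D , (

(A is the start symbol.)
Augment with A' → A and build the canonical LR(0) collection (I0 = CLOSURE({[A' → . A]}), then GOTO on every symbol after a dot until no new states appear). It has 18 states:
  I0: { [A → . D B], [A' → . A], [D → . X ; B], [D → . X], [X → . , X g], [X → . ;], [X → . D , (], [X → . g] }  — shift
  I1: { [D → . X ; B], [D → . X], [X → , . X g], [X → . , X g], [X → . ;], [X → . D , (], [X → . g] }  — shift
  I2: { [X → ; .] }  — reduce
  I3: { [A' → A .] }  — accept
  I4: { [A → D . B], [B → . , ,], [B → .], [X → D . , (] }  — shift, reduce
  I5: { [D → X . ; B], [D → X .] }  — shift, reduce
  I6: { [X → g .] }  — reduce
  I7: { [B → . , ,], [B → .], [D → X ; . B] }  — shift, reduce
  I8: { [B → , . ,] }  — shift
  I9: { [D → X ; B .] }  — reduce
  I10: { [B → , , .] }  — reduce
  I11: { [B → , . ,], [X → D , . (] }  — shift
  I12: { [A → D B .] }  — reduce
  I13: { [X → D , ( .] }  — reduce
  I14: { [X → D . , (] }  — shift
  I15: { [D → X . ; B], [D → X .], [X → , X . g] }  — shift, reduce
  I16: { [X → , X g .] }  — reduce
  I17: { [X → D , . (] }  — shift

Conflict in state I4:
  Shift-reduce conflict between [B → .] and [B → . , ,]
So the grammar is NOT LR(0).

Answer: No. Shift-reduce conflict between [B → .] and [B → . , ,]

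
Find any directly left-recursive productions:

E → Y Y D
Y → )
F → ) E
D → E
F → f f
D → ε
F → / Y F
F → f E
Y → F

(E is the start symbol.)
No direct left recursion

E → Y Y D: starts with Y
Y → ): starts with ')'
F → ) E: starts with ')'
D → E: starts with E
F → f f: starts with f
D → ε: starts with ε
F → / Y F: starts with '/'
F → f E: starts with f
Y → F: starts with F

No direct left recursion found.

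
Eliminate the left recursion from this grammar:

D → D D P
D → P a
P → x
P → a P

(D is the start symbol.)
D is directly left-recursive. The standard transformation for
  A → A α₁ | ... | A α_m | β₁ | ... | β_n
is
  A  → β₁ A' | ... | β_n A'
  A' → α₁ A' | ... | α_m A' | ε

D → P a becomes D → P a D'
D → D D P becomes D' → D P D'
Add D' → ε

Productions for other non-terminals are unchanged:
  P → x
  P → a P

Resulting grammar:
D → P a D'
D' → D P D'
D' → ε
P → x
P → a P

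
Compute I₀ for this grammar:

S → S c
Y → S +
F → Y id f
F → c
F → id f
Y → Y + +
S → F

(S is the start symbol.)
First, augment the grammar with S' → S
I₀ = CLOSURE({ [S' → . S] }):
  [S' → . S] has the dot before S: add [S → . S c], [S → . F]
  [S → . F] has the dot before F: add [F → . Y id f], [F → . c], [F → . id f]
  [F → . Y id f] has the dot before Y: add [Y → . S +], [Y → . Y + +]
No further items can be added.

I₀ = { [F → . Y id f], [F → . c], [F → . id f], [S → . F], [S → . S c], [S' → . S], [Y → . S +], [Y → . Y + +] }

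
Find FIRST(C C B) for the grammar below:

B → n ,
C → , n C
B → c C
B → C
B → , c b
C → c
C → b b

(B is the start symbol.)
{ ',', 'b', 'c' }

FIRST sets of the non-terminals involved (from the grammar, by fixed-point iteration):
  FIRST(C) = { ',', 'b', 'c' }

To compute FIRST(C C B), process the symbols left to right:
Symbol C is a non-terminal. Add FIRST(C) \ {ε} = { ',', 'b', 'c' }
C is not nullable (ε ∉ FIRST(C)), so stop here.
FIRST(C C B) = { ',', 'b', 'c' }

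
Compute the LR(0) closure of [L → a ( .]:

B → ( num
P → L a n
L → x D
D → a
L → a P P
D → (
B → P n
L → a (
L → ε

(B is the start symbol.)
Start with: [L → a ( .]
The dot is at the end, so nothing is added.

CLOSURE = { [L → a ( .] }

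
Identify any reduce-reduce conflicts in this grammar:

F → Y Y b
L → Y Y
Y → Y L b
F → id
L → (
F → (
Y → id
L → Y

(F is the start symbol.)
Augment with F' → F and build the canonical LR(0) collection (I0 = CLOSURE({[F' → . F]}), then GOTO on every symbol after a dot until no new states appear). It has 12 states:
  I0: { [F → . (], [F → . Y Y b], [F → . id], [F' → . F], [Y → . Y L b], [Y → . id] }  — shift
  I1: { [F → ( .] }  — reduce
  I2: { [F' → F .] }  — accept
  I3: { [F → Y . Y b], [L → . (], [L → . Y Y], [L → . Y], [Y → . Y L b], [Y → . id], [Y → Y . L b] }  — shift
  I4: { [F → id .], [Y → id .] }  — 2 reduces
  I5: { [L → ( .] }  — reduce
  I6: { [Y → Y L . b] }  — shift
  I7: { [F → Y Y . b], [L → . (], [L → . Y Y], [L → . Y], [L → Y . Y], [L → Y .], [Y → . Y L b], [Y → . id], [Y → Y . L b] }  — shift, reduce
  I8: { [Y → id .] }  — reduce
  I9: { [L → . (], [L → . Y Y], [L → . Y], [L → Y . Y], [L → Y .], [L → Y Y .], [Y → . Y L b], [Y → . id], [Y → Y . L b] }  — shift, 2 reduces
  I10: { [F → Y Y b .] }  — reduce
  I11: { [Y → Y L b .] }  — reduce

I4 contains complete items [F → id .], [Y → id .] — reduce-reduce conflict.
I9 contains complete items [L → Y .], [L → Y Y .] — reduce-reduce conflict.

Answer: Yes — I4: [F → id .] vs [Y → id .]; I9: [L → Y .] vs [L → Y Y .]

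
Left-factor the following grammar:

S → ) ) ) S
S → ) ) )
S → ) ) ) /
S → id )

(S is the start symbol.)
S → ) ) ) S'
S' → S
S' → ε
S' → /
S → id )

Left-factoring transforms A → αβ₁ | αβ₂ into A → αA' and A' → β₁ | β₂
(α is the longest common prefix among the alternatives). Repeat until
no nonterminal has two alternatives with a common prefix.

Round 1: S has alternatives sharing prefix ') ) )'. Introduce S': S → ) ) ) S'
  Add: S' → S
  Add: S' → ε
  Add: S' → /

No remaining common prefixes — done.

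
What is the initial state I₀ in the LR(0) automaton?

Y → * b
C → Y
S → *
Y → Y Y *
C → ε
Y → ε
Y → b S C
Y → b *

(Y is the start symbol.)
First, augment the grammar with Y' → Y
I₀ = CLOSURE({ [Y' → . Y] }):
  [Y' → . Y] has the dot before Y: add [Y → . * b], [Y → . Y Y *], [Y → .], [Y → . b S C], [Y → . b *]
No further items can be added.

I₀ = { [Y → . * b], [Y → . Y Y *], [Y → . b *], [Y → . b S C], [Y → .], [Y' → . Y] }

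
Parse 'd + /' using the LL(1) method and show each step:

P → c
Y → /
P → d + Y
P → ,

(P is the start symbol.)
LL(1) parsing maintains a stack (initially the start symbol over $) and the input. At each step: if the stack top is a terminal, match it against the current input token; if it is a non-terminal N, replace it with the RHS of M[N, lookahead] (the unique production whose predict set contains the lookahead).

Stack is shown with the top on the left.

Stack    Input    Action
------------------------
P $      d + / $  output P → d + Y
d + Y $  d + / $  match 'd'
+ Y $    + / $    match '+'
Y $      / $      output Y → /
/ $      / $      match '/'
$        $        accept

The string is accepted.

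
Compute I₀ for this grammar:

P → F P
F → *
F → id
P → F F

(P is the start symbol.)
{ [F → . *], [F → . id], [P → . F F], [P → . F P], [P' → . P] }

First, augment the grammar with P' → P
I₀ = CLOSURE({ [P' → . P] }):
  [P' → . P] has the dot before P: add [P → . F P], [P → . F F]
  [P → . F P] has the dot before F: add [F → . *], [F → . id]
No further items can be added.

I₀ = { [F → . *], [F → . id], [P → . F F], [P → . F P], [P' → . P] }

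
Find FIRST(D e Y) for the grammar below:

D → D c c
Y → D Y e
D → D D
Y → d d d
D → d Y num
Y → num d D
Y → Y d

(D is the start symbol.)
{ 'd' }

FIRST sets of the non-terminals involved (from the grammar, by fixed-point iteration):
  FIRST(D) = { 'd' }

To compute FIRST(D e Y), process the symbols left to right:
Symbol D is a non-terminal. Add FIRST(D) \ {ε} = { 'd' }
D is not nullable (ε ∉ FIRST(D)), so stop here.
FIRST(D e Y) = { 'd' }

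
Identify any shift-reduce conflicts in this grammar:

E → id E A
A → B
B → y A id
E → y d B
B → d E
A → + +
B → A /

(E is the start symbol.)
Augment with E' → E and build the canonical LR(0) collection (I0 = CLOSURE({[E' → . E]}), then GOTO on every symbol after a dot until no new states appear). It has 18 states:
  I0: { [E → . id E A], [E → . y d B], [E' → . E] }  — shift
  I1: { [E' → E .] }  — accept
  I2: { [E → . id E A], [E → . y d B], [E → id . E A] }  — shift
  I3: { [E → y . d B] }  — shift
  I4: { [A → . + +], [A → . B], [B → . A /], [B → . d E], [B → . y A id], [E → y d . B] }  — shift
  I5: { [A → + . +] }  — shift
  I6: { [B → A . /] }  — shift
  I7: { [A → B .], [E → y d B .] }  — 2 reduces
  I8: { [B → d . E], [E → . id E A], [E → . y d B] }  — shift
  I9: { [A → . + +], [A → . B], [B → . A /], [B → . d E], [B → . y A id], [B → y . A id] }  — shift
  I10: { [B → A . /], [B → y A . id] }  — shift
  I11: { [A → B .] }  — reduce
  I12: { [B → A / .] }  — reduce
  I13: { [B → y A id .] }  — reduce
  I14: { [B → d E .] }  — reduce
  I15: { [A → + + .] }  — reduce
  I16: { [A → . + +], [A → . B], [B → . A /], [B → . d E], [B → . y A id], [E → id E . A] }  — shift
  I17: { [B → A . /], [E → id E A .] }  — shift, reduce

I17 contains reduce item [E → id E A .] and shift item [B → A . /] — shift-reduce conflict.

Answer: Yes — I17: [E → id E A .] vs [B → A . /]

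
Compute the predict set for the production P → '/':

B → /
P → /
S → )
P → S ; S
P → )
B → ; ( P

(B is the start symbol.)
{ '/' }

PREDICT(P → '/') = (FIRST(RHS) \ {ε}) ∪ (FOLLOW(P) if ε ∈ FIRST(RHS), i.e. RHS ⇒* ε)
FIRST('/') = { '/' }
ε ∉ FIRST('/'), so FOLLOW(P) is not added.
PREDICT(P → '/') = { '/' }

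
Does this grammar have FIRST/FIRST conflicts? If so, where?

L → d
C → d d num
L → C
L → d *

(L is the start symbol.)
Yes. L → d / L → C on { 'd' }; L → d / L → d '*' on { 'd' }; L → C / L → d '*' on { 'd' }

A FIRST/FIRST conflict occurs when two productions N → α and N → β for the same non-terminal have FIRST(α) ∩ FIRST(β) ≠ ∅ (with ε ∈ FIRST of a nullable right-hand side, so two nullable alternatives also conflict).

FIRST sets of the non-terminals at (or reachable through a nullable prefix from) the front of some alternative:
  FIRST(C) = { 'd' }

Productions for L:
  L → d: FIRST = { 'd' }
  L → C: FIRST = { 'd' }
  L → d *: FIRST = { 'd' }
C has only one production, so no FIRST/FIRST conflict is possible there.

Conflict for L: L → d and L → C
  Overlap: { 'd' }
Conflict for L: L → d and L → d *
  Overlap: { 'd' }
Conflict for L: L → C and L → d *
  Overlap: { 'd' }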